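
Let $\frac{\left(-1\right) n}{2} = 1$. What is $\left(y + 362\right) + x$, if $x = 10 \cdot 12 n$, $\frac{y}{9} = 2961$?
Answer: $26771$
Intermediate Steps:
$n = -2$ ($n = \left(-2\right) 1 = -2$)
$y = 26649$ ($y = 9 \cdot 2961 = 26649$)
$x = -240$ ($x = 10 \cdot 12 \left(-2\right) = 120 \left(-2\right) = -240$)
$\left(y + 362\right) + x = \left(26649 + 362\right) - 240 = 27011 - 240 = 26771$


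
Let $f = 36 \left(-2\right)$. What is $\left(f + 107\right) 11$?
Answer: $385$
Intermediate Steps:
$f = -72$
$\left(f + 107\right) 11 = \left(-72 + 107\right) 11 = 35 \cdot 11 = 385$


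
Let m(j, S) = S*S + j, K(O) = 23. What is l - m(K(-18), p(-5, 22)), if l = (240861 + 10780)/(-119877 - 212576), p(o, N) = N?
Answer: -168805312/332453 ≈ -507.76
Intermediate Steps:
m(j, S) = j + S² (m(j, S) = S² + j = j + S²)
l = -251641/332453 (l = 251641/(-332453) = 251641*(-1/332453) = -251641/332453 ≈ -0.75692)
l - m(K(-18), p(-5, 22)) = -251641/332453 - (23 + 22²) = -251641/332453 - (23 + 484) = -251641/332453 - 1*507 = -251641/332453 - 507 = -168805312/332453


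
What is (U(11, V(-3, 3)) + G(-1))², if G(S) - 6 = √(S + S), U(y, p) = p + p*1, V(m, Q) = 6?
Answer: (18 + I*√2)² ≈ 322.0 + 50.912*I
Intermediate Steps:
U(y, p) = 2*p (U(y, p) = p + p = 2*p)
G(S) = 6 + √2*√S (G(S) = 6 + √(S + S) = 6 + √(2*S) = 6 + √2*√S)
(U(11, V(-3, 3)) + G(-1))² = (2*6 + (6 + √2*√(-1)))² = (12 + (6 + √2*I))² = (12 + (6 + I*√2))² = (18 + I*√2)²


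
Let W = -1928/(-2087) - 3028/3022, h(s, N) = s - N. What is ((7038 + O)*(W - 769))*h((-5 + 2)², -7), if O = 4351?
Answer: -441939656733232/3153457 ≈ -1.4014e+8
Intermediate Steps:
W = -246510/3153457 (W = -1928*(-1/2087) - 3028*1/3022 = 1928/2087 - 1514/1511 = -246510/3153457 ≈ -0.078171)
((7038 + O)*(W - 769))*h((-5 + 2)², -7) = ((7038 + 4351)*(-246510/3153457 - 769))*((-5 + 2)² - 1*(-7)) = (11389*(-2425254943/3153457))*((-3)² + 7) = -27621228545827*(9 + 7)/3153457 = -27621228545827/3153457*16 = -441939656733232/3153457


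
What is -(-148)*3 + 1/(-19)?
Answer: 8435/19 ≈ 443.95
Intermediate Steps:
-(-148)*3 + 1/(-19) = -37*(-12) - 1/19 = 444 - 1/19 = 8435/19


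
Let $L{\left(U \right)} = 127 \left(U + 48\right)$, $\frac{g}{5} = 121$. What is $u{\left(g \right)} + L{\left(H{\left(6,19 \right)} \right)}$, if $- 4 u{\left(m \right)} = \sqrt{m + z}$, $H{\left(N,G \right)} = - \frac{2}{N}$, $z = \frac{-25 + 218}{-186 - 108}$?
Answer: $\frac{18161}{3} - \frac{\sqrt{1066062}}{168} \approx 6047.5$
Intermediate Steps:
$g = 605$ ($g = 5 \cdot 121 = 605$)
$z = - \frac{193}{294}$ ($z = \frac{193}{-294} = 193 \left(- \frac{1}{294}\right) = - \frac{193}{294} \approx -0.65646$)
$u{\left(m \right)} = - \frac{\sqrt{- \frac{193}{294} + m}}{4}$ ($u{\left(m \right)} = - \frac{\sqrt{m - \frac{193}{294}}}{4} = - \frac{\sqrt{- \frac{193}{294} + m}}{4}$)
$L{\left(U \right)} = 6096 + 127 U$ ($L{\left(U \right)} = 127 \left(48 + U\right) = 6096 + 127 U$)
$u{\left(g \right)} + L{\left(H{\left(6,19 \right)} \right)} = - \frac{\sqrt{-1158 + 1764 \cdot 605}}{168} + \left(6096 + 127 \left(- \frac{2}{6}\right)\right) = - \frac{\sqrt{-1158 + 1067220}}{168} + \left(6096 + 127 \left(\left(-2\right) \frac{1}{6}\right)\right) = - \frac{\sqrt{1066062}}{168} + \left(6096 + 127 \left(- \frac{1}{3}\right)\right) = - \frac{\sqrt{1066062}}{168} + \left(6096 - \frac{127}{3}\right) = - \frac{\sqrt{1066062}}{168} + \frac{18161}{3} = \frac{18161}{3} - \frac{\sqrt{1066062}}{168}$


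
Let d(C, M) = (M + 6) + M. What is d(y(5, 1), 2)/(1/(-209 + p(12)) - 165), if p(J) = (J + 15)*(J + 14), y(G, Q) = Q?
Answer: -2465/40672 ≈ -0.060607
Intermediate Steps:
p(J) = (14 + J)*(15 + J) (p(J) = (15 + J)*(14 + J) = (14 + J)*(15 + J))
d(C, M) = 6 + 2*M (d(C, M) = (6 + M) + M = 6 + 2*M)
d(y(5, 1), 2)/(1/(-209 + p(12)) - 165) = (6 + 2*2)/(1/(-209 + (210 + 12**2 + 29*12)) - 165) = (6 + 4)/(1/(-209 + (210 + 144 + 348)) - 165) = 10/(1/(-209 + 702) - 165) = 10/(1/493 - 165) = 10/(-81344/493) = -493/81344*10 = -2465/40672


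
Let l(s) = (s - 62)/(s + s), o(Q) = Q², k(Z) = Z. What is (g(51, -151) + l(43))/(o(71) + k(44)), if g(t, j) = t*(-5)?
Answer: -21949/437310 ≈ -0.050191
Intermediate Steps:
g(t, j) = -5*t
l(s) = (-62 + s)/(2*s) (l(s) = (-62 + s)/((2*s)) = (-62 + s)*(1/(2*s)) = (-62 + s)/(2*s))
(g(51, -151) + l(43))/(o(71) + k(44)) = (-5*51 + (½)*(-62 + 43)/43)/(71² + 44) = (-255 + (½)*(1/43)*(-19))/(5041 + 44) = (-255 - 19/86)/5085 = -21949/86*1/5085 = -21949/437310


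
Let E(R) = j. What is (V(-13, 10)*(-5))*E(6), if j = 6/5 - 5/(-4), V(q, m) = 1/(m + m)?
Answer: -49/80 ≈ -0.61250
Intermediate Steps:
V(q, m) = 1/(2*m)
j = 49/20 (j = 6*(1/5) - 5*(-1/4) = 6/5 + 5/4 = 49/20 ≈ 2.4500)
E(R) = 49/20
(V(-13, 10)*(-5))*E(6) = (((1/2)/10)*(-5))*(49/20) = (((1/2)*(1/10))*(-5))*(49/20) = ((1/20)*(-5))*(49/20) = -1/4*49/20 = -49/80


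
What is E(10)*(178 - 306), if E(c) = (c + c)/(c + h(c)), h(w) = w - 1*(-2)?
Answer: -1280/11 ≈ -116.36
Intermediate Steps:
h(w) = 2 + w (h(w) = w + 2 = 2 + w)
E(c) = 2*c/(2 + 2*c) (E(c) = (c + c)/(c + (2 + c)) = (2*c)/(2 + 2*c) = 2*c/(2 + 2*c))
E(10)*(178 - 306) = (10/(1 + 10))*(178 - 306) = (10/11)*(-128) = -1280/11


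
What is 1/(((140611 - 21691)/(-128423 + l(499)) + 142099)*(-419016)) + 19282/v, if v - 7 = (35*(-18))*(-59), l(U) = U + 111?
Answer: 146739113777919568403/282922935022216050744 ≈ 0.51865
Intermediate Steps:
l(U) = 111 + U
v = 37177 (v = 7 + (35*(-18))*(-59) = 7 - 630*(-59) = 7 + 37170 = 37177)
1/(((140611 - 21691)/(-128423 + l(499)) + 142099)*(-419016)) + 19282/v = 1/(((140611 - 21691)/(-128423 + (111 + 499)) + 142099)*(-419016)) + 19282/37177 = -1/419016/(118920/(-128423 + 610) + 142099) + 19282*(1/37177) = -1/419016/(118920/(-127813) + 142099) + 19282/37177 = -1/419016/(118920*(-1/127813) + 142099) + 19282/37177 = -1/419016/(-118920/127813 + 142099) + 19282/37177 = -1/419016/(18161980567/127813) + 19282/37177 = (127813/18161980567)*(-1/419016) + 19282/37177 = -127813/7610160449262072 + 19282/37177 = 146739113777919568403/282922935022216050744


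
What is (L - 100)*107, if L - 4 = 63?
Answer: -3531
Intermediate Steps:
L = 67 (L = 4 + 63 = 67)
(L - 100)*107 = (67 - 100)*107 = -33*107 = -3531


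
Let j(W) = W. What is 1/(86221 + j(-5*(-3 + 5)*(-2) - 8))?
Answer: 1/86233 ≈ 1.1596e-5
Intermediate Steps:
1/(86221 + j(-5*(-3 + 5)*(-2) - 8)) = 1/(86221 + (-5*(-3 + 5)*(-2) - 8)) = 1/(86221 + (-5*2*(-2) - 8)) = 1/(86221 + (-10*(-2) - 8)) = 1/(86221 + (20 - 8)) = 1/(86221 + 12) = 1/86233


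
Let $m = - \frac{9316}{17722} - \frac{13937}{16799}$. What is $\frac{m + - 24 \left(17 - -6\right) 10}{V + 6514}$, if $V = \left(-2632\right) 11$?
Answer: $\frac{821886528779}{3340029559282} \approx 0.24607$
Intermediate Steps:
$V = -28952$
$m = - \frac{201745499}{148855939}$ ($m = \left(-9316\right) \frac{1}{17722} - \frac{13937}{16799} = - \frac{4658}{8861} - \frac{13937}{16799} = - \frac{201745499}{148855939} \approx -1.3553$)
$\frac{m + - 24 \left(17 - -6\right) 10}{V + 6514} = \frac{- \frac{201745499}{148855939} + - 24 \left(17 - -6\right) 10}{-28952 + 6514} = \frac{- \frac{201745499}{148855939} + - 24 \left(17 + 6\right) 10}{-22438} = \left(- \frac{201745499}{148855939} + \left(-24\right) 23 \cdot 10\right) \left(- \frac{1}{22438}\right) = \left(- \frac{201745499}{148855939} - 5520\right) \left(- \frac{1}{22438}\right) = \left(- \frac{821886528779}{148855939}\right) \left(- \frac{1}{22438}\right) = \frac{821886528779}{3340029559282}$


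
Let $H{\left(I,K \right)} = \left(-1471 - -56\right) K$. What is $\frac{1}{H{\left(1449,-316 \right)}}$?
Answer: $\frac{1}{447140} \approx 2.2364 \cdot 10^{-6}$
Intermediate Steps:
$H{\left(I,K \right)} = - 1415 K$ ($H{\left(I,K \right)} = \left(-1471 + 56\right) K = - 1415 K$)
$\frac{1}{H{\left(1449,-316 \right)}} = \frac{1}{\left(-1415\right) \left(-316\right)} = \frac{1}{447140}$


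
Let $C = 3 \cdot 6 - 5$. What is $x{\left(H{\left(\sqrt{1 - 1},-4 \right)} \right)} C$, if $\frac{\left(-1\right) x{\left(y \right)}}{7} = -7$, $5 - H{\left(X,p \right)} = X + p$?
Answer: $637$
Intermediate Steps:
$H{\left(X,p \right)} = 5 - X - p$ ($H{\left(X,p \right)} = 5 - \left(X + p\right) = 5 - X - p$)
$C = 13$ ($C = 18 - 5 = 13$)
$x{\left(y \right)} = 49$ ($x{\left(y \right)} = \left(-7\right) \left(-7\right) = 49$)
$x{\left(H{\left(\sqrt{1 - 1},-4 \right)} \right)} C = 49 \cdot 13 = 637$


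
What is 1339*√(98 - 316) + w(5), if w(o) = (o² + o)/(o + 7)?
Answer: 5/2 + 1339*I*√218 ≈ 2.5 + 19770.0*I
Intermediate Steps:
w(o) = (o + o²)/(7 + o)
1339*√(98 - 316) + w(5) = 1339*√(98 - 316) + 5*(1 + 5)/(7 + 5) = 1339*√(-218) + 5*6/12 = 1339*(I*√218) + 5*(1/12)*6 = 1339*I*√218 + 5/2 = 5/2 + 1339*I*√218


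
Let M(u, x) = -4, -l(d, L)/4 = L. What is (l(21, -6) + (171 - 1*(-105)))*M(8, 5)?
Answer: -1200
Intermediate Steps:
l(d, L) = -4*L
(l(21, -6) + (171 - 1*(-105)))*M(8, 5) = (-4*(-6) + (171 - 1*(-105)))*(-4) = (24 + (171 + 105))*(-4) = (24 + 276)*(-4) = 300*(-4) = -1200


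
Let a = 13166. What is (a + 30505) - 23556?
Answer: 20115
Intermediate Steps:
(a + 30505) - 23556 = (13166 + 30505) - 23556 = 43671 - 23556 = 20115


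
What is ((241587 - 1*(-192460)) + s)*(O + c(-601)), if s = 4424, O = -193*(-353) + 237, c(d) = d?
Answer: 29712987315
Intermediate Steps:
O = 68366 (O = 68129 + 237 = 68366)
((241587 - 1*(-192460)) + s)*(O + c(-601)) = ((241587 - 1*(-192460)) + 4424)*(68366 - 601) = ((241587 + 192460) + 4424)*67765 = (434047 + 4424)*67765 = 438471*67765 = 29712987315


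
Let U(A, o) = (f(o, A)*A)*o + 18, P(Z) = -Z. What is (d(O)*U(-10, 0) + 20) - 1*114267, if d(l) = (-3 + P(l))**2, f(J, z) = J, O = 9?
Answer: -111655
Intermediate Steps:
d(l) = (-3 - l)**2
U(A, o) = 18 + A*o**2 (U(A, o) = (o*A)*o + 18 = (A*o)*o + 18 = A*o**2 + 18 = 18 + A*o**2)
(d(O)*U(-10, 0) + 20) - 1*114267 = ((3 + 9)**2*(18 - 10*0**2) + 20) - 1*114267 = (12**2*(18 - 10*0) + 20) - 114267 = (144*(18 + 0) + 20) - 114267 = (144*18 + 20) - 114267 = (2592 + 20) - 114267 = 2612 - 114267 = -111655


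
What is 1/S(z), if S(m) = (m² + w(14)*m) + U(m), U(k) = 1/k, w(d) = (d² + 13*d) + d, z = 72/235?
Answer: 3976200/490901203 ≈ 0.0080998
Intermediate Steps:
z = 72/235 (z = 72*(1/235) = 72/235 ≈ 0.30638)
w(d) = d² + 14*d
U(k) = 1/k
S(m) = 1/m + m² + 392*m (S(m) = (m² + (14*(14 + 14))*m) + 1/m = (m² + (14*28)*m) + 1/m = (m² + 392*m) + 1/m = 1/m + m² + 392*m)
1/S(z) = 1/((1 + (72/235)²*(392 + 72/235))/(72/235)) = 1/(235*(1 + (5184/55225)*(92192/235))/72) = 1/(235*(1 + 477923328/12977875)/72) = 1/((235/72)*(490901203/12977875)) = 1/(490901203/3976200) = 3976200/490901203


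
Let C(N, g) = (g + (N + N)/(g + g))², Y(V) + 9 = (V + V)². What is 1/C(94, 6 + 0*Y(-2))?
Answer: 9/4225 ≈ 0.0021302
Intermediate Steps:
Y(V) = -9 + 4*V² (Y(V) = -9 + (V + V)² = -9 + (2*V)² = -9 + 4*V²)
C(N, g) = (g + N/g)² (C(N, g) = (g + (2*N)/((2*g)))² = (g + (2*N)*(1/(2*g)))² = (g + N/g)²)
1/C(94, 6 + 0*Y(-2)) = 1/((94 + (6 + 0*(-9 + 4*(-2)²))²)²/(6 + 0*(-9 + 4*(-2)²))²) = 1/((94 + (6 + 0*(-9 + 4*4))²)²/(6 + 0*(-9 + 4*4))²) = 1/((94 + (6 + 0*(-9 + 16))²)²/(6 + 0*(-9 + 16))²) = 1/((94 + (6 + 0*7)²)²/(6 + 0*7)²) = 1/((94 + (6 + 0)²)²/(6 + 0)²) = 1/((94 + 6²)²/6²) = 1/((94 + 36)²/36) = 1/((1/36)*130²) = 1/((1/36)*16900) = 1/(4225/9) = 9/4225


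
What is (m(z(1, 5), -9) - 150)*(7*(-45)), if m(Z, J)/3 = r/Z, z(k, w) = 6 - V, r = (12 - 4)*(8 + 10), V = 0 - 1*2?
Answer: 30240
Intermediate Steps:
V = -2 (V = 0 - 2 = -2)
r = 144 (r = 8*18 = 144)
z(k, w) = 8 (z(k, w) = 6 - 1*(-2) = 6 + 2 = 8)
m(Z, J) = 432/Z (m(Z, J) = 3*(144/Z) = 432/Z)
(m(z(1, 5), -9) - 150)*(7*(-45)) = (432/8 - 150)*(7*(-45)) = (432*(⅛) - 150)*(-315) = (54 - 150)*(-315) = -96*(-315) = 30240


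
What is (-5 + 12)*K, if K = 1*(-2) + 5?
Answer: 21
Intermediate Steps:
K = 3 (K = -2 + 5 = 3)
(-5 + 12)*K = (-5 + 12)*3 = 7*3 = 21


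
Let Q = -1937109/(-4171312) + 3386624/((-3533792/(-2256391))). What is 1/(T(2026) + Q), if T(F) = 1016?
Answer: 460642155472/996570742352356875 ≈ 4.6223e-7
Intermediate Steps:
Q = 996102729922397323/460642155472 (Q = -1937109*(-1/4171312) + 3386624/((-3533792*(-1/2256391))) = 1937109/4171312 + 3386624/(3533792/2256391) = 1937109/4171312 + 3386624*(2256391/3533792) = 1937109/4171312 + 238798372312/110431 = 996102729922397323/460642155472 ≈ 2.1624e+6)
1/(T(2026) + Q) = 1/(1016 + 996102729922397323/460642155472) = 1/(996570742352356875/460642155472) = 460642155472/996570742352356875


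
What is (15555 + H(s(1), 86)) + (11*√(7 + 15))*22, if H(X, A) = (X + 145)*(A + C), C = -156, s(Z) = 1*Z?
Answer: 5335 + 242*√22 ≈ 6470.1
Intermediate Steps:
s(Z) = Z
H(X, A) = (-156 + A)*(145 + X) (H(X, A) = (X + 145)*(A - 156) = (145 + X)*(-156 + A) = (-156 + A)*(145 + X))
(15555 + H(s(1), 86)) + (11*√(7 + 15))*22 = (15555 + (-22620 - 156*1 + 145*86 + 86*1)) + (11*√(7 + 15))*22 = (15555 + (-22620 - 156 + 12470 + 86)) + (11*√22)*22 = (15555 - 10220) + 242*√22 = 5335 + 242*√22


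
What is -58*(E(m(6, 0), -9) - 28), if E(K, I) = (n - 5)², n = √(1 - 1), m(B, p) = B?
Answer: 174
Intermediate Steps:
n = 0 (n = √0 = 0)
E(K, I) = 25 (E(K, I) = (0 - 5)² = (-5)² = 25)
-58*(E(m(6, 0), -9) - 28) = -58*(25 - 28) = -58*(-3) = 174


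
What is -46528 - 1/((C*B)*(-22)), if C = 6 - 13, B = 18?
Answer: -128975617/2772 ≈ -46528.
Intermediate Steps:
C = -7
-46528 - 1/((C*B)*(-22)) = -46528 - 1/(-7*18*(-22)) = -46528 - 1/((-126*(-22))) = -46528 - 1/2772 = -128975617/2772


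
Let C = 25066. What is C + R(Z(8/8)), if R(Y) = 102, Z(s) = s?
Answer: 25168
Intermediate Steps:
C + R(Z(8/8)) = 25066 + 102 = 25168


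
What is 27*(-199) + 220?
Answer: -5153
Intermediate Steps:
27*(-199) + 220 = -5373 + 220 = -5153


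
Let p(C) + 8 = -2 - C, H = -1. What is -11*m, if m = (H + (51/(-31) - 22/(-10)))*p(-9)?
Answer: -759/155 ≈ -4.8968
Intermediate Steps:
p(C) = -10 - C (p(C) = -8 + (-2 - C) = -10 - C)
m = 69/155 (m = (-1 + (51/(-31) - 22/(-10)))*(-10 - 1*(-9)) = (-1 + (51*(-1/31) - 22*(-1/10)))*(-10 + 9) = (-1 + (-51/31 + 11/5))*(-1) = (-1 + 86/155)*(-1) = -69/155*(-1) = 69/155 ≈ 0.44516)
-11*m = -11*69/155 = -759/155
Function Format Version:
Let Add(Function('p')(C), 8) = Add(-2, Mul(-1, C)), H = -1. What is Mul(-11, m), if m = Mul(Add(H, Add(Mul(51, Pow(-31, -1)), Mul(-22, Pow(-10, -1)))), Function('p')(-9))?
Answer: Rational(-759, 155) ≈ -4.8968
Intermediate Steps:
Function('p')(C) = Add(-10, Mul(-1, C)) (Function('p')(C) = Add(-8, Add(-2, Mul(-1, C))) = Add(-10, Mul(-1, C)))
m = Rational(69, 155) (m = Mul(Add(-1, Add(Mul(51, Pow(-31, -1)), Mul(-22, Pow(-10, -1)))), Add(-10, Mul(-1, -9))) = Mul(Add(-1, Add(Mul(51, Rational(-1, 31)), Mul(-22, Rational(-1, 10)))), Add(-10, 9)) = Mul(Add(-1, Add(Rational(-51, 31), Rational(11, 5))), -1) = Mul(Add(-1, Rational(86, 155)), -1) = Mul(Rational(-69, 155), -1) = Rational(69, 155) ≈ 0.44516)
Mul(-11, m) = Mul(-11, Rational(69, 155)) = Rational(-759, 155)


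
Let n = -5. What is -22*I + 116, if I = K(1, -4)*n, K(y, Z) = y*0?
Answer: 116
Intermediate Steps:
K(y, Z) = 0
I = 0 (I = 0*(-5) = 0)
-22*I + 116 = -22*0 + 116 = 0 + 116 = 116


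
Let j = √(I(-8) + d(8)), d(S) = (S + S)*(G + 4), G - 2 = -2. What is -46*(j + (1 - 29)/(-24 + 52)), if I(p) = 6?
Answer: 46 - 46*√70 ≈ -338.86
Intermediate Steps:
G = 0 (G = 2 - 2 = 0)
d(S) = 8*S (d(S) = (S + S)*(0 + 4) = (2*S)*4 = 8*S)
j = √70 (j = √(6 + 8*8) = √(6 + 64) = √70 ≈ 8.3666)
-46*(j + (1 - 29)/(-24 + 52)) = -46*(√70 + (1 - 29)/(-24 + 52)) = -46*(√70 - 28/28) = -46*(√70 - 28*1/28) = -46*(√70 - 1) = -46*(-1 + √70) = 46 - 46*√70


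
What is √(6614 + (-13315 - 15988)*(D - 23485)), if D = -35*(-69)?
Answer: 2*√154355206 ≈ 24848.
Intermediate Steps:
D = 2415
√(6614 + (-13315 - 15988)*(D - 23485)) = √(6614 + (-13315 - 15988)*(2415 - 23485)) = √(6614 - 29303*(-21070)) = √(6614 + 617414210) = √617420824 = 2*√154355206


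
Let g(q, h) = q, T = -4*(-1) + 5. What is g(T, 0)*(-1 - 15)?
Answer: -144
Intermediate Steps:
T = 9 (T = 4 + 5 = 9)
g(T, 0)*(-1 - 15) = 9*(-1 - 15) = 9*(-16) = -144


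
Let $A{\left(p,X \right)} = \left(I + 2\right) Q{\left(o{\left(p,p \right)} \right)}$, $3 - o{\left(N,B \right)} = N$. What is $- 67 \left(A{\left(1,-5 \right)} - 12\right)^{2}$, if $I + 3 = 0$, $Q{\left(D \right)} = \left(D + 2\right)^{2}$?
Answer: $-52528$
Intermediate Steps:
$o{\left(N,B \right)} = 3 - N$
$Q{\left(D \right)} = \left(2 + D\right)^{2}$
$I = -3$ ($I = -3 + 0 = -3$)
$A{\left(p,X \right)} = - \left(5 - p\right)^{2}$ ($A{\left(p,X \right)} = \left(-3 + 2\right) \left(2 - \left(-3 + p\right)\right)^{2} = - \left(5 - p\right)^{2}$)
$- 67 \left(A{\left(1,-5 \right)} - 12\right)^{2} = - 67 \left(- \left(-5 + 1\right)^{2} - 12\right)^{2} = - 67 \left(- \left(-4\right)^{2} - 12\right)^{2} = - 67 \left(\left(-1\right) 16 - 12\right)^{2} = - 67 \left(-16 - 12\right)^{2} = - 67 \left(-28\right)^{2} = \left(-67\right) 784 = -52528$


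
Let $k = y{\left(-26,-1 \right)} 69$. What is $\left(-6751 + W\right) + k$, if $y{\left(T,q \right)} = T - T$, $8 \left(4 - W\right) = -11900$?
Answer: $- \frac{10519}{2} \approx -5259.5$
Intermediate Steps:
$W = \frac{2983}{2}$ ($W = 4 - - \frac{2975}{2} = 4 + \frac{2975}{2} = \frac{2983}{2} \approx 1491.5$)
$y{\left(T,q \right)} = 0$
$k = 0$ ($k = 0 \cdot 69 = 0$)
$\left(-6751 + W\right) + k = \left(-6751 + \frac{2983}{2}\right) + 0 = - \frac{10519}{2} + 0 = - \frac{10519}{2}$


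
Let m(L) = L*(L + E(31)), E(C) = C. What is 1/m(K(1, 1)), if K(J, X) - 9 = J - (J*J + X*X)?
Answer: 1/312 ≈ 0.0032051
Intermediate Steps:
K(J, X) = 9 + J - J² - X² (K(J, X) = 9 + (J - (J*J + X*X)) = 9 + (J - (J² + X²)) = 9 + (J + (-J² - X²)) = 9 + (J - J² - X²) = 9 + J - J² - X²)
m(L) = L*(31 + L) (m(L) = L*(L + 31) = L*(31 + L))
1/m(K(1, 1)) = 1/((9 + 1 - 1*1² - 1*1²)*(31 + (9 + 1 - 1*1² - 1*1²))) = 1/((9 + 1 - 1*1 - 1*1)*(31 + (9 + 1 - 1*1 - 1*1))) = 1/((9 + 1 - 1 - 1)*(31 + (9 + 1 - 1 - 1))) = 1/(8*(31 + 8)) = 1/(8*39) = 1/312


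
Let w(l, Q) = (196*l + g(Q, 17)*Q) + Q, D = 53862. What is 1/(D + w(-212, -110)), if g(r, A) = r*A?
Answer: 1/217900 ≈ 4.5893e-6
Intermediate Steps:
g(r, A) = A*r
w(l, Q) = Q + 17*Q² + 196*l (w(l, Q) = (196*l + (17*Q)*Q) + Q = (196*l + 17*Q²) + Q = (17*Q² + 196*l) + Q = Q + 17*Q² + 196*l)
1/(D + w(-212, -110)) = 1/(53862 + (-110 + 17*(-110)² + 196*(-212))) = 1/(53862 + (-110 + 17*12100 - 41552)) = 1/(53862 + (-110 + 205700 - 41552)) = 1/(53862 + 164038) = 1/217900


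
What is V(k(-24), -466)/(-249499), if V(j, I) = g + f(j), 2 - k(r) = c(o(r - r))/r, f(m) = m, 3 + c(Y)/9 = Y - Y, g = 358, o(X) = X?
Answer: -2871/1995992 ≈ -0.0014384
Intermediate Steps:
c(Y) = -27 (c(Y) = -27 + 9*(Y - Y) = -27 + 9*0 = -27 + 0 = -27)
k(r) = 2 + 27/r (k(r) = 2 - (-27)/r = 2 + 27/r)
V(j, I) = 358 + j
V(k(-24), -466)/(-249499) = (358 + (2 + 27/(-24)))/(-249499) = (358 + (2 + 27*(-1/24)))*(-1/249499) = (358 + (2 - 9/8))*(-1/249499) = (358 + 7/8)*(-1/249499) = (2871/8)*(-1/249499) = -2871/1995992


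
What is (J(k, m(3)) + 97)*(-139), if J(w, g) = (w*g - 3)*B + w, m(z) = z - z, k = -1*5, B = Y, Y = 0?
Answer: -12788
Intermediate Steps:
B = 0
k = -5
m(z) = 0
J(w, g) = w (J(w, g) = (w*g - 3)*0 + w = (g*w - 3)*0 + w = (-3 + g*w)*0 + w = 0 + w = w)
(J(k, m(3)) + 97)*(-139) = (-5 + 97)*(-139) = 92*(-139) = -12788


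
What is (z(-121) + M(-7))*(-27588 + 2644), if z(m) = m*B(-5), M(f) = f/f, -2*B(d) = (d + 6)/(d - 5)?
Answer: 629836/5 ≈ 1.2597e+5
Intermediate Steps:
B(d) = -(6 + d)/(2*(-5 + d)) (B(d) = -(d + 6)/(2*(d - 5)) = -(6 + d)/(2*(-5 + d)))
M(f) = 1
z(m) = m/20 (z(m) = m*((-6 - 1*(-5))/(2*(-5 - 5))) = m*((1/2)*(-6 + 5)/(-10)) = m*((1/2)*(-1/10)*(-1)) = m*(1/20) = m/20)
(z(-121) + M(-7))*(-27588 + 2644) = ((1/20)*(-121) + 1)*(-27588 + 2644) = (-121/20 + 1)*(-24944) = -101/20*(-24944) = 629836/5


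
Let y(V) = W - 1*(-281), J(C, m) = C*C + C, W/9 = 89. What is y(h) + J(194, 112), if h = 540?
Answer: 38912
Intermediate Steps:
W = 801 (W = 9*89 = 801)
J(C, m) = C + C**2 (J(C, m) = C**2 + C = C + C**2)
y(V) = 1082 (y(V) = 801 - 1*(-281) = 801 + 281 = 1082)
y(h) + J(194, 112) = 1082 + 194*(1 + 194) = 1082 + 194*195 = 1082 + 37830 = 38912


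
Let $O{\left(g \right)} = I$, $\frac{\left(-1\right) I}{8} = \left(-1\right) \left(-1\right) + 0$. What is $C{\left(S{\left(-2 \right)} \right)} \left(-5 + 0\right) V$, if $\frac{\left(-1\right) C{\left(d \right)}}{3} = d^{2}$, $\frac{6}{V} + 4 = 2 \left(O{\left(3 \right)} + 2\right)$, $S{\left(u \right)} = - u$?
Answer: $- \frac{45}{2} \approx -22.5$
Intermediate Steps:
$I = -8$ ($I = - 8 \left(\left(-1\right) \left(-1\right) + 0\right) = - 8 \left(1 + 0\right) = \left(-8\right) 1 = -8$)
$O{\left(g \right)} = -8$
$V = - \frac{3}{8}$ ($V = \frac{6}{-4 + 2 \left(-8 + 2\right)} = \frac{6}{-4 + 2 \left(-6\right)} = \frac{6}{-4 - 12} = \frac{6}{-16} = 6 \left(- \frac{1}{16}\right) = - \frac{3}{8} \approx -0.375$)
$C{\left(d \right)} = - 3 d^{2}$
$C{\left(S{\left(-2 \right)} \right)} \left(-5 + 0\right) V = - 3 \left(\left(-1\right) \left(-2\right)\right)^{2} \left(-5 + 0\right) \left(- \frac{3}{8}\right) = - 3 \cdot 2^{2} \left(\left(-5\right) \left(- \frac{3}{8}\right)\right) = \left(-3\right) 4 \cdot \frac{15}{8} = \left(-12\right) \frac{15}{8} = - \frac{45}{2}$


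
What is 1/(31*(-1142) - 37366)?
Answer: -1/72768 ≈ -1.3742e-5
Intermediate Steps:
1/(31*(-1142) - 37366) = 1/(-35402 - 37366) = 1/(-72768) = -1/72768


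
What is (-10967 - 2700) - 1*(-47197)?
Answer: 33530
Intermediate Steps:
(-10967 - 2700) - 1*(-47197) = -13667 + 47197 = 33530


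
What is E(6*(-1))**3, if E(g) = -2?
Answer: -8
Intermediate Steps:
E(6*(-1))**3 = (-2)**3 = -8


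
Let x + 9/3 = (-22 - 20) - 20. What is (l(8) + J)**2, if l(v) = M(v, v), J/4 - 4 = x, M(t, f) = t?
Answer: 55696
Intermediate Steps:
x = -65 (x = -3 + ((-22 - 20) - 20) = -3 + (-42 - 20) = -3 - 62 = -65)
J = -244 (J = 16 + 4*(-65) = 16 - 260 = -244)
l(v) = v
(l(8) + J)**2 = (8 - 244)**2 = (-236)**2 = 55696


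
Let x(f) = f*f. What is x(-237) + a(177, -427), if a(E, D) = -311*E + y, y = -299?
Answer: 823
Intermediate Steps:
a(E, D) = -299 - 311*E (a(E, D) = -311*E - 299 = -299 - 311*E)
x(f) = f**2
x(-237) + a(177, -427) = (-237)**2 + (-299 - 311*177) = 56169 + (-299 - 55047) = 56169 - 55346 = 823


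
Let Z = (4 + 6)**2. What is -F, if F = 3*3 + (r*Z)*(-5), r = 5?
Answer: 2491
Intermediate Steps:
Z = 100 (Z = 10**2 = 100)
F = -2491 (F = 3*3 + (5*100)*(-5) = 9 + 500*(-5) = 9 - 2500 = -2491)
-F = -1*(-2491) = 2491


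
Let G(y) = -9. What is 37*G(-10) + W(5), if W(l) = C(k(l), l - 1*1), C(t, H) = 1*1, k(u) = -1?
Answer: -332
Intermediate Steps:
C(t, H) = 1
W(l) = 1
37*G(-10) + W(5) = 37*(-9) + 1 = -333 + 1 = -332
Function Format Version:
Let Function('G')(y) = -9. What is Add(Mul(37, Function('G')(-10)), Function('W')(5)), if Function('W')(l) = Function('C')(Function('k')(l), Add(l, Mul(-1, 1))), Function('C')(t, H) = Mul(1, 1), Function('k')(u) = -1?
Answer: -332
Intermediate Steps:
Function('C')(t, H) = 1
Function('W')(l) = 1
Add(Mul(37, Function('G')(-10)), Function('W')(5)) = Add(Mul(37, -9), 1) = Add(-333, 1) = -332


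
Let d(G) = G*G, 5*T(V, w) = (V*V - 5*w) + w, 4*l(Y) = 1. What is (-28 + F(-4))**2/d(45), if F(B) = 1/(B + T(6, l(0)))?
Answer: 6889/18225 ≈ 0.37800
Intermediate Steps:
l(Y) = 1/4 (l(Y) = (1/4)*1 = 1/4)
T(V, w) = -4*w/5 + V**2/5 (T(V, w) = ((V*V - 5*w) + w)/5 = ((V**2 - 5*w) + w)/5 = (V**2 - 4*w)/5 = -4*w/5 + V**2/5)
d(G) = G**2
F(B) = 1/(7 + B) (F(B) = 1/(B + (-4/5*1/4 + (1/5)*6**2)) = 1/(B + (-1/5 + (1/5)*36)) = 1/(B + (-1/5 + 36/5)) = 1/(B + 7) = 1/(7 + B))
(-28 + F(-4))**2/d(45) = (-28 + 1/(7 - 4))**2/(45**2) = (-28 + 1/3)**2/2025 = (-28 + 1/3)**2*(1/2025) = (-83/3)**2*(1/2025) = (6889/9)*(1/2025) = 6889/18225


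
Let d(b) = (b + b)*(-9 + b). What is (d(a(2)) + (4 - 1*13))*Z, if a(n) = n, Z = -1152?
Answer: 42624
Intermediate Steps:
d(b) = 2*b*(-9 + b) (d(b) = (2*b)*(-9 + b) = 2*b*(-9 + b))
(d(a(2)) + (4 - 1*13))*Z = (2*2*(-9 + 2) + (4 - 1*13))*(-1152) = (2*2*(-7) + (4 - 13))*(-1152) = (-28 - 9)*(-1152) = -37*(-1152) = 42624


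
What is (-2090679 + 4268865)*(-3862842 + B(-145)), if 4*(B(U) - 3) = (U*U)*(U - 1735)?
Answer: -29938271335554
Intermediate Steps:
B(U) = 3 + U²*(-1735 + U)/4 (B(U) = 3 + ((U*U)*(U - 1735))/4 = 3 + (U²*(-1735 + U))/4 = 3 + U²*(-1735 + U)/4)
(-2090679 + 4268865)*(-3862842 + B(-145)) = (-2090679 + 4268865)*(-3862842 + (3 - 1735/4*(-145)² + (¼)*(-145)³)) = 2178186*(-3862842 + (3 - 1735/4*21025 + (¼)*(-3048625))) = 2178186*(-3862842 + (3 - 36478375/4 - 3048625/4)) = 2178186*(-3862842 - 9881747) = 2178186*(-13744589) = -29938271335554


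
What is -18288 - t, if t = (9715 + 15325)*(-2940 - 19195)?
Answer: 554242112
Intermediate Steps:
t = -554260400 (t = 25040*(-22135) = -554260400)
-18288 - t = -18288 - 1*(-554260400) = -18288 + 554260400 = 554242112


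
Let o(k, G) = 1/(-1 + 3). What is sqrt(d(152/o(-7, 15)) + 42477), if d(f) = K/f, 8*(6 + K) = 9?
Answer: 15*sqrt(17446902)/304 ≈ 206.10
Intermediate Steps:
K = -39/8 (K = -6 + (1/8)*9 = -6 + 9/8 = -39/8 ≈ -4.8750)
o(k, G) = 1/2
d(f) = -39/(8*f)
sqrt(d(152/o(-7, 15)) + 42477) = sqrt(-39/(8*(152/(1/2))) + 42477) = sqrt(-39/(8*(152*2)) + 42477) = sqrt(-39/8/304 + 42477) = sqrt(-39/8*1/304 + 42477) = sqrt(-39/2432 + 42477) = sqrt(103304025/2432) = 15*sqrt(17446902)/304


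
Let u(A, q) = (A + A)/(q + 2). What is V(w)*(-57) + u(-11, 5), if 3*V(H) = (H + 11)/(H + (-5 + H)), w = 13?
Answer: -174/7 ≈ -24.857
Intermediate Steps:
u(A, q) = 2*A/(2 + q) (u(A, q) = (2*A)/(2 + q) = 2*A/(2 + q))
V(H) = (11 + H)/(3*(-5 + 2*H)) (V(H) = ((H + 11)/(H + (-5 + H)))/3 = ((11 + H)/(-5 + 2*H))/3 = (11 + H)/(3*(-5 + 2*H)))
V(w)*(-57) + u(-11, 5) = ((11 + 13)/(3*(-5 + 2*13)))*(-57) + 2*(-11)/(2 + 5) = ((⅓)*24/(-5 + 26))*(-57) + 2*(-11)/7 = ((⅓)*24/21)*(-57) + 2*(-11)*(⅐) = ((⅓)*(1/21)*24)*(-57) - 22/7 = (8/21)*(-57) - 22/7 = -152/7 - 22/7 = -174/7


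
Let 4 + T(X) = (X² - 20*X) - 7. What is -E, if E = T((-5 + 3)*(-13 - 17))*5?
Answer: -11945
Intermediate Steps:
T(X) = -11 + X² - 20*X (T(X) = -4 + ((X² - 20*X) - 7) = -4 + (-7 + X² - 20*X) = -11 + X² - 20*X)
E = 11945 (E = (-11 + ((-5 + 3)*(-13 - 17))² - 20*(-5 + 3)*(-13 - 17))*5 = (-11 + (-2*(-30))² - (-40)*(-30))*5 = (-11 + 60² - 20*60)*5 = (-11 + 3600 - 1200)*5 = 2389*5 = 11945)
-E = -1*11945 = -11945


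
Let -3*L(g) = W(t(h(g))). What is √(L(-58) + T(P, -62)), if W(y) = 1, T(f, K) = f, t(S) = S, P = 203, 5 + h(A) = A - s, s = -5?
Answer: 4*√114/3 ≈ 14.236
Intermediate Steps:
h(A) = A (h(A) = -5 + (A - 1*(-5)) = -5 + (A + 5) = -5 + (5 + A) = A)
L(g) = -⅓ (L(g) = -⅓*1 = -⅓)
√(L(-58) + T(P, -62)) = √(-⅓ + 203) = √(608/3) = 4*√114/3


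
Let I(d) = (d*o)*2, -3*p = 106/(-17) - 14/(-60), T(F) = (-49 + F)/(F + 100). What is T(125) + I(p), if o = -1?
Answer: -1557/425 ≈ -3.6635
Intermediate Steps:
T(F) = (-49 + F)/(100 + F)
p = 3061/1530 (p = -(106/(-17) - 14/(-60))/3 = -(106*(-1/17) - 14*(-1/60))/3 = -(-106/17 + 7/30)/3 = -⅓*(-3061/510) = 3061/1530 ≈ 2.0007)
I(d) = -2*d (I(d) = (d*(-1))*2 = -d*2 = -2*d)
T(125) + I(p) = (-49 + 125)/(100 + 125) - 2*3061/1530 = 76/225 - 3061/765 = -1557/425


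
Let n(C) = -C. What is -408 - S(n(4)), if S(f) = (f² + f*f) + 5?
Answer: -445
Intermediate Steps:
S(f) = 5 + 2*f² (S(f) = (f² + f²) + 5 = 2*f² + 5 = 5 + 2*f²)
-408 - S(n(4)) = -408 - (5 + 2*(-1*4)²) = -408 - (5 + 2*(-4)²) = -408 - (5 + 2*16) = -408 - (5 + 32) = -408 - 1*37 = -408 - 37 = -445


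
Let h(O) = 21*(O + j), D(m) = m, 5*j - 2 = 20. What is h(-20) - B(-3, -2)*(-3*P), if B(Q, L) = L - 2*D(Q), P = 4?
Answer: -1398/5 ≈ -279.60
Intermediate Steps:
j = 22/5 (j = ⅖ + (⅕)*20 = ⅖ + 4 = 22/5 ≈ 4.4000)
h(O) = 462/5 + 21*O (h(O) = 21*(O + 22/5) = 21*(22/5 + O) = 462/5 + 21*O)
B(Q, L) = L - 2*Q
h(-20) - B(-3, -2)*(-3*P) = (462/5 + 21*(-20)) - (-2 - 2*(-3))*(-3*4) = (462/5 - 420) - (-2 + 6)*(-12) = -1638/5 - 4*(-12) = -1638/5 - 1*(-48) = -1638/5 + 48 = -1398/5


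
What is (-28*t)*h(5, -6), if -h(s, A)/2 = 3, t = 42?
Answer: 7056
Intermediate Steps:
h(s, A) = -6 (h(s, A) = -2*3 = -6)
(-28*t)*h(5, -6) = -28*42*(-6) = -1176*(-6) = 7056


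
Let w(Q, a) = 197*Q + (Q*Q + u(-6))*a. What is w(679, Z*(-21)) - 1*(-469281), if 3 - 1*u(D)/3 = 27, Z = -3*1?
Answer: 29644091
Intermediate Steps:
Z = -3
u(D) = -72 (u(D) = 9 - 3*27 = 9 - 81 = -72)
w(Q, a) = 197*Q + a*(-72 + Q**2) (w(Q, a) = 197*Q + (Q*Q - 72)*a = 197*Q + (Q**2 - 72)*a = 197*Q + (-72 + Q**2)*a = 197*Q + a*(-72 + Q**2))
w(679, Z*(-21)) - 1*(-469281) = (-(-216)*(-21) + 197*679 - 3*(-21)*679**2) - 1*(-469281) = (-72*63 + 133763 + 63*461041) + 469281 = (-4536 + 133763 + 29045583) + 469281 = 29174810 + 469281 = 29644091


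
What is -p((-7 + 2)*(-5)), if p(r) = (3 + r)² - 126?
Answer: -658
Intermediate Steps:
p(r) = -126 + (3 + r)²
-p((-7 + 2)*(-5)) = -(-126 + (3 + (-7 + 2)*(-5))²) = -(-126 + (3 - 5*(-5))²) = -(-126 + (3 + 25)²) = -(-126 + 28²) = -(-126 + 784) = -1*658 = -658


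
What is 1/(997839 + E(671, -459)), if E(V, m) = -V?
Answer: 1/997168 ≈ 1.0028e-6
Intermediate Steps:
1/(997839 + E(671, -459)) = 1/(997839 - 1*671) = 1/(997839 - 671) = 1/997168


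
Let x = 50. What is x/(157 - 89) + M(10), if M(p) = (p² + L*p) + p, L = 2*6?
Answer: 7845/34 ≈ 230.74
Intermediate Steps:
L = 12
M(p) = p² + 13*p (M(p) = (p² + 12*p) + p = p² + 13*p)
x/(157 - 89) + M(10) = 50/(157 - 89) + 10*(13 + 10) = 50/68 + 10*23 = 50*(1/68) + 230 = 25/34 + 230 = 7845/34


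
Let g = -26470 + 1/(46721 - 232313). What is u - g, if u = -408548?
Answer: -70910620175/185592 ≈ -3.8208e+5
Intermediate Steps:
g = -4912620241/185592 (g = -26470 + 1/(-185592) = -26470 - 1/185592 = -4912620241/185592 ≈ -26470.)
u - g = -408548 - 1*(-4912620241/185592) = -408548 + 4912620241/185592 = -70910620175/185592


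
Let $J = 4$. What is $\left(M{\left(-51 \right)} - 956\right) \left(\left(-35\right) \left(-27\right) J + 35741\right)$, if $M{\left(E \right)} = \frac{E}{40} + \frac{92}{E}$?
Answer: $- \frac{77323666441}{2040} \approx -3.7904 \cdot 10^{7}$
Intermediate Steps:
$M{\left(E \right)} = \frac{92}{E} + \frac{E}{40}$ ($M{\left(E \right)} = E \frac{1}{40} + \frac{92}{E} = \frac{E}{40} + \frac{92}{E} = \frac{92}{E} + \frac{E}{40}$)
$\left(M{\left(-51 \right)} - 956\right) \left(\left(-35\right) \left(-27\right) J + 35741\right) = \left(\left(\frac{92}{-51} + \frac{1}{40} \left(-51\right)\right) - 956\right) \left(\left(-35\right) \left(-27\right) 4 + 35741\right) = \left(\left(92 \left(- \frac{1}{51}\right) - \frac{51}{40}\right) - 956\right) \left(945 \cdot 4 + 35741\right) = \left(\left(- \frac{92}{51} - \frac{51}{40}\right) - 956\right) \left(3780 + 35741\right) = \left(- \frac{6281}{2040} - 956\right) 39521 = \left(- \frac{1956521}{2040}\right) 39521 = - \frac{77323666441}{2040}$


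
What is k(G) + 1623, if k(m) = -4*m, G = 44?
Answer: 1447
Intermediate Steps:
k(G) + 1623 = -4*44 + 1623 = -176 + 1623 = 1447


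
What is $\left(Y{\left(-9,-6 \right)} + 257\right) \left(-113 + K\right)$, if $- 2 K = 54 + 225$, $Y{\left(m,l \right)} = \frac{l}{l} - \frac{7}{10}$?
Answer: $- \frac{259873}{4} \approx -64968.0$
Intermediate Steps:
$Y{\left(m,l \right)} = \frac{3}{10}$ ($Y{\left(m,l \right)} = 1 - \frac{7}{10} = \frac{3}{10}$)
$K = - \frac{279}{2}$ ($K = - \frac{54 + 225}{2} = \left(- \frac{1}{2}\right) 279 = - \frac{279}{2} \approx -139.5$)
$\left(Y{\left(-9,-6 \right)} + 257\right) \left(-113 + K\right) = \left(\frac{3}{10} + 257\right) \left(-113 - \frac{279}{2}\right) = \frac{2573}{10} \left(- \frac{505}{2}\right) = - \frac{259873}{4}$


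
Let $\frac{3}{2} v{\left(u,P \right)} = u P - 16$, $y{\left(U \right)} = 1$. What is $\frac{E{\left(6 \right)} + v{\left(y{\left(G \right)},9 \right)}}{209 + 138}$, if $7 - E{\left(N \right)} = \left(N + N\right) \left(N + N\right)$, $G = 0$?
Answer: $- \frac{425}{1041} \approx -0.40826$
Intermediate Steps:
$v{\left(u,P \right)} = - \frac{32}{3} + \frac{2 P u}{3}$ ($v{\left(u,P \right)} = \frac{2 \left(u P - 16\right)}{3} = \frac{2 \left(P u - 16\right)}{3} = \frac{2 \left(-16 + P u\right)}{3} = - \frac{32}{3} + \frac{2 P u}{3}$)
$E{\left(N \right)} = 7 - 4 N^{2}$ ($E{\left(N \right)} = 7 - \left(N + N\right) \left(N + N\right) = 7 - 2 N 2 N = 7 - 4 N^{2}$)
$\frac{E{\left(6 \right)} + v{\left(y{\left(G \right)},9 \right)}}{209 + 138} = \frac{\left(7 - 4 \cdot 6^{2}\right) - \left(\frac{32}{3} - 6\right)}{209 + 138} = \frac{\left(7 - 144\right) + \left(- \frac{32}{3} + 6\right)}{347} = \left(\left(7 - 144\right) - \frac{14}{3}\right) \frac{1}{347} = \left(-137 - \frac{14}{3}\right) \frac{1}{347} = \left(- \frac{425}{3}\right) \frac{1}{347} = - \frac{425}{1041}$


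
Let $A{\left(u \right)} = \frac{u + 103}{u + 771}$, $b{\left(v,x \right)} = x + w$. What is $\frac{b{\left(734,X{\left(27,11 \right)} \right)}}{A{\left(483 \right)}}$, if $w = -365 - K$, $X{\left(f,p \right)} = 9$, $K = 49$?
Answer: $- \frac{253935}{293} \approx -866.67$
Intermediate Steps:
$w = -414$ ($w = -365 - 49 = -414$)
$b{\left(v,x \right)} = -414 + x$ ($b{\left(v,x \right)} = x - 414 = -414 + x$)
$A{\left(u \right)} = \frac{103 + u}{771 + u}$
$\frac{b{\left(734,X{\left(27,11 \right)} \right)}}{A{\left(483 \right)}} = \frac{-414 + 9}{\frac{1}{771 + 483} \left(103 + 483\right)} = - \frac{405}{\frac{1}{1254} \cdot 586} = - \frac{405}{\frac{293}{627}} = \left(-405\right) \frac{627}{293} = - \frac{253935}{293}$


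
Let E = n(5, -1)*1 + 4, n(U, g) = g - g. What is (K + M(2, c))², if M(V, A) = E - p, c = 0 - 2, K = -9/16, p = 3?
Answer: 49/256 ≈ 0.19141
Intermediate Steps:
n(U, g) = 0
E = 4 (E = 0*1 + 4 = 0 + 4 = 4)
K = -9/16 (K = -9*1/16 = -9/16 ≈ -0.56250)
c = -2
M(V, A) = 1 (M(V, A) = 4 - 1*3 = 4 - 3 = 1)
(K + M(2, c))² = (-9/16 + 1)² = (7/16)² = 49/256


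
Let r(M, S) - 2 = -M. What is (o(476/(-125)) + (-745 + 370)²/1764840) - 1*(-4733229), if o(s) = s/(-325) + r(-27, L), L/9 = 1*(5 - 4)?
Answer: 22623908693813631/4779775000 ≈ 4.7333e+6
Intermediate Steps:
L = 9 (L = 9*(1*(5 - 4)) = 9*(1*1) = 9*1 = 9)
r(M, S) = 2 - M
o(s) = 29 - s/325 (o(s) = s/(-325) + (2 - 1*(-27)) = s*(-1/325) + (2 + 27) = -s/325 + 29 = 29 - s/325)
(o(476/(-125)) + (-745 + 370)²/1764840) - 1*(-4733229) = ((29 - 476/(325*(-125))) + (-745 + 370)²/1764840) - 1*(-4733229) = ((29 - 476*(-1)/(325*125)) + (-375)²*(1/1764840)) + 4733229 = ((29 - 1/325*(-476/125)) + 140625*(1/1764840)) + 4733229 = ((29 + 476/40625) + 9375/117656) + 4733229 = (1178601/40625 + 9375/117656) + 4733229 = 139050338631/4779775000 + 4733229 = 22623908693813631/4779775000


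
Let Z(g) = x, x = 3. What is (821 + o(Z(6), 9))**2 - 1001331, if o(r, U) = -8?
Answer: -340362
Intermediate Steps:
Z(g) = 3
(821 + o(Z(6), 9))**2 - 1001331 = (821 - 8)**2 - 1001331 = 813**2 - 1001331 = 660969 - 1001331 = -340362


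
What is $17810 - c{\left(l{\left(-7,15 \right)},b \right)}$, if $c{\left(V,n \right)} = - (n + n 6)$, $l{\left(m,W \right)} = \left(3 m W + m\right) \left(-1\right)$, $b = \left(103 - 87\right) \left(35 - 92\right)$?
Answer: $11426$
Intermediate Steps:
$b = -912$ ($b = 16 \left(-57\right) = -912$)
$l{\left(m,W \right)} = - m - 3 W m$ ($l{\left(m,W \right)} = \left(3 W m + m\right) \left(-1\right) = \left(m + 3 W m\right) \left(-1\right) = - m - 3 W m$)
$c{\left(V,n \right)} = - 7 n$ ($c{\left(V,n \right)} = - (n + 6 n) = - 7 n$)
$17810 - c{\left(l{\left(-7,15 \right)},b \right)} = 17810 - \left(-7\right) \left(-912\right) = 17810 - 6384 = 11426$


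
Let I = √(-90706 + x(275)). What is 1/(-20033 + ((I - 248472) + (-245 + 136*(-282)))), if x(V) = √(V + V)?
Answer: -1/(307102 - I*√(90706 - 5*√22)) ≈ -3.2562e-6 - 3.193e-9*I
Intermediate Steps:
x(V) = √2*√V (x(V) = √(2*V) = √2*√V)
I = √(-90706 + 5*√22) (I = √(-90706 + √2*√275) = √(-90706 + √2*(5*√11)) = √(-90706 + 5*√22) ≈ 301.14*I)
1/(-20033 + ((I - 248472) + (-245 + 136*(-282)))) = 1/(-20033 + ((√(-90706 + 5*√22) - 248472) + (-245 + 136*(-282)))) = 1/(-20033 + ((-248472 + √(-90706 + 5*√22)) + (-245 - 38352))) = 1/(-20033 + ((-248472 + √(-90706 + 5*√22)) - 38597)) = 1/(-20033 + (-287069 + √(-90706 + 5*√22))) = 1/(-307102 + √(-90706 + 5*√22))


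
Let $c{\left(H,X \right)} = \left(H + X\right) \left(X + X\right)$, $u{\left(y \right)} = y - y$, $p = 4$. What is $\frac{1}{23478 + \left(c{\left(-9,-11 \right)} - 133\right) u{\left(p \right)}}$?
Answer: $\frac{1}{23478} \approx 4.2593 \cdot 10^{-5}$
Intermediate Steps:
$u{\left(y \right)} = 0$
$c{\left(H,X \right)} = 2 X \left(H + X\right)$ ($c{\left(H,X \right)} = \left(H + X\right) 2 X = 2 X \left(H + X\right)$)
$\frac{1}{23478 + \left(c{\left(-9,-11 \right)} - 133\right) u{\left(p \right)}} = \frac{1}{23478 + \left(2 \left(-11\right) \left(-9 - 11\right) - 133\right) 0} = \frac{1}{23478 + \left(2 \left(-11\right) \left(-20\right) - 133\right) 0} = \frac{1}{23478 + \left(440 - 133\right) 0} = \frac{1}{23478 + 307 \cdot 0} = \frac{1}{23478 + 0} = \frac{1}{23478}$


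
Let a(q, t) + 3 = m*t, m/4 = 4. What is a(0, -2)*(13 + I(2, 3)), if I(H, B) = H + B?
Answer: -630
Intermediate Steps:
m = 16 (m = 4*4 = 16)
I(H, B) = B + H
a(q, t) = -3 + 16*t
a(0, -2)*(13 + I(2, 3)) = (-3 + 16*(-2))*(13 + (3 + 2)) = (-3 - 32)*(13 + 5) = -35*18 = -630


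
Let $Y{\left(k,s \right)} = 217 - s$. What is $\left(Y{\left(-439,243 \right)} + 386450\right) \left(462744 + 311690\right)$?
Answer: $299259884016$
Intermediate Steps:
$\left(Y{\left(-439,243 \right)} + 386450\right) \left(462744 + 311690\right) = \left(\left(217 - 243\right) + 386450\right) \left(462744 + 311690\right) = \left(\left(217 - 243\right) + 386450\right) 774434 = \left(-26 + 386450\right) 774434 = 386424 \cdot 774434 = 299259884016$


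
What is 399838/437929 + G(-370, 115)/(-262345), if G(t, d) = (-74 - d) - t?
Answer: 104816234961/114888483505 ≈ 0.91233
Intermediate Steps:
G(t, d) = -74 - d - t
399838/437929 + G(-370, 115)/(-262345) = 399838/437929 + (-74 - 1*115 - 1*(-370))/(-262345) = 399838*(1/437929) + (-74 - 115 + 370)*(-1/262345) = 399838/437929 + 181*(-1/262345) = 399838/437929 - 181/262345 = 104816234961/114888483505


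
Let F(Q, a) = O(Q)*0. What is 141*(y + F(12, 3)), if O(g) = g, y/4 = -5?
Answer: -2820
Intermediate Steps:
y = -20 (y = 4*(-5) = -20)
F(Q, a) = 0 (F(Q, a) = Q*0 = 0)
141*(y + F(12, 3)) = 141*(-20 + 0) = 141*(-20) = -2820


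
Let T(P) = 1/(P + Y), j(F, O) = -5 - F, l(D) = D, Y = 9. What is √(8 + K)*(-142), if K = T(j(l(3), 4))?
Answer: -426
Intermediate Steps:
T(P) = 1/(9 + P) (T(P) = 1/(P + 9) = 1/(9 + P))
K = 1 (K = 1/(9 + (-5 - 1*3)) = 1/(9 + (-5 - 3)) = 1/(9 - 8) = 1/1 = 1)
√(8 + K)*(-142) = √(8 + 1)*(-142) = √9*(-142) = 3*(-142) = -426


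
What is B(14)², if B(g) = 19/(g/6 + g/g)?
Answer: 3249/100 ≈ 32.490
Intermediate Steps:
B(g) = 19/(1 + g/6) (B(g) = 19/(g*(⅙) + 1) = 19/(g/6 + 1) = 19/(1 + g/6))
B(14)² = (114/(6 + 14))² = (114/20)² = (114*(1/20))² = (57/10)² = 3249/100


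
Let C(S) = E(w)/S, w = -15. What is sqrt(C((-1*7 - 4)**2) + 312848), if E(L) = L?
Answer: sqrt(37854593)/11 ≈ 559.33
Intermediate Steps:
C(S) = -15/S
sqrt(C((-1*7 - 4)**2) + 312848) = sqrt(-15/(-1*7 - 4)**2 + 312848) = sqrt(-15/(-7 - 4)**2 + 312848) = sqrt(-15/((-11)**2) + 312848) = sqrt(-15/121 + 312848) = sqrt(37854593/121) = sqrt(37854593)/11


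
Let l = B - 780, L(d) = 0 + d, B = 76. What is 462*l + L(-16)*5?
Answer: -325328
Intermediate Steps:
L(d) = d
l = -704 (l = 76 - 780 = -704)
462*l + L(-16)*5 = 462*(-704) - 16*5 = -325248 - 80 = -325328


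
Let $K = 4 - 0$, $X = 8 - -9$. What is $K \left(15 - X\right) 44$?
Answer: $-352$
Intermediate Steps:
$X = 17$ ($X = 8 + 9 = 17$)
$K = 4$ ($K = 4 + 0 = 4$)
$K \left(15 - X\right) 44 = 4 \left(15 - 17\right) 44 = 4 \left(-2\right) 44 = \left(-8\right) 44 = -352$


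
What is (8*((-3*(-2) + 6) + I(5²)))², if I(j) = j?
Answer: 87616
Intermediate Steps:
(8*((-3*(-2) + 6) + I(5²)))² = (8*((-3*(-2) + 6) + 5²))² = (8*((6 + 6) + 25))² = (8*(12 + 25))² = (8*37)² = 296² = 87616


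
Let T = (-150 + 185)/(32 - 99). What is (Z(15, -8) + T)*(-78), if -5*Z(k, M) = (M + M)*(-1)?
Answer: 97266/335 ≈ 290.35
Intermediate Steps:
T = -35/67 (T = 35/(-67) = 35*(-1/67) = -35/67 ≈ -0.52239)
Z(k, M) = 2*M/5 (Z(k, M) = -(M + M)*(-1)/5 = -2*M*(-1)/5 = -(-2)*M/5 = 2*M/5)
(Z(15, -8) + T)*(-78) = ((⅖)*(-8) - 35/67)*(-78) = (-16/5 - 35/67)*(-78) = -1247/335*(-78) = 97266/335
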